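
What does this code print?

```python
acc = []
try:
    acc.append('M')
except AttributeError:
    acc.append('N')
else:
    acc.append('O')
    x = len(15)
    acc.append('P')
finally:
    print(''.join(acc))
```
MO

Try succeeds, else appends 'O', TypeError in else is uncaught, finally prints before exception propagates ('P' never appended)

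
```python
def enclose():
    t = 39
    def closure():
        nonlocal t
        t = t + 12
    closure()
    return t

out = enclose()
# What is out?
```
51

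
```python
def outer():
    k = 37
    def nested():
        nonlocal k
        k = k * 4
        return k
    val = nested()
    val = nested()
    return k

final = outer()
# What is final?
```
592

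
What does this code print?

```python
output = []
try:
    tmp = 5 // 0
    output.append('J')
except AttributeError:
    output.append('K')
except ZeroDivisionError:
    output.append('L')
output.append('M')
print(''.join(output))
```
LM

ZeroDivisionError is caught by its specific handler, not AttributeError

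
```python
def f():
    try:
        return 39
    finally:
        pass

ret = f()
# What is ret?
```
39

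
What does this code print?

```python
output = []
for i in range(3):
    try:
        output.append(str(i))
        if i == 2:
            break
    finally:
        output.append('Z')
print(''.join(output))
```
0Z1Z2Z

finally runs even when breaking out of loop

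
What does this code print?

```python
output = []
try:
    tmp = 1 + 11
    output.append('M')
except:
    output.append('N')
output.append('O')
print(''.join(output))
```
MO

No exception, try block completes normally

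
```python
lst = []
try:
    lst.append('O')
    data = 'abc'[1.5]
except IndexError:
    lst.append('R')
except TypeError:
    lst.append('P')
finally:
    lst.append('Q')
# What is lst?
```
['O', 'P', 'Q']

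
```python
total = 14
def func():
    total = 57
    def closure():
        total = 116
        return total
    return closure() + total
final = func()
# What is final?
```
173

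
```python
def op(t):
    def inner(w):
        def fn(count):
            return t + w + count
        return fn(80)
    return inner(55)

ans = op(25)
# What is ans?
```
160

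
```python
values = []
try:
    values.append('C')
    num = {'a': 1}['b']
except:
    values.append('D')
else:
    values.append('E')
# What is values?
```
['C', 'D']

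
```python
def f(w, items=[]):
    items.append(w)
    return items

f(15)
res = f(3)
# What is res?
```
[15, 3]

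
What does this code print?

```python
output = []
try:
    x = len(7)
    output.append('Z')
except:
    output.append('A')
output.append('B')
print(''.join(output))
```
AB

Exception raised in try, caught by bare except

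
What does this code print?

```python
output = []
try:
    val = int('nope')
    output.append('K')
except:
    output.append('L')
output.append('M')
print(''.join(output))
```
LM

Exception raised in try, caught by bare except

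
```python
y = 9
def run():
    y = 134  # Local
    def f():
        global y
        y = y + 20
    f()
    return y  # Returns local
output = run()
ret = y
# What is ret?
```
29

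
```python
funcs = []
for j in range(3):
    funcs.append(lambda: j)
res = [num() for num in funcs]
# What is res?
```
[2, 2, 2]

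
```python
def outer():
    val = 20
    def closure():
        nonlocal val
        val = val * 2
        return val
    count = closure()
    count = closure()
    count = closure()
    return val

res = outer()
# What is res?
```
160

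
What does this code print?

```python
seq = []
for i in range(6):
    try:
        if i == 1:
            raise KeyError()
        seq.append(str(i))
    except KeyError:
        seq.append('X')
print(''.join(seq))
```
0X2345

Exception on i=1 caught, loop continues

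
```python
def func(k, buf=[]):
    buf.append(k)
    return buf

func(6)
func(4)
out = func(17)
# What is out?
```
[6, 4, 17]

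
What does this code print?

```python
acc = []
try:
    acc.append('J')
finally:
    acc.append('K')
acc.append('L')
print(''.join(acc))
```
JKL

try/finally without except, no exception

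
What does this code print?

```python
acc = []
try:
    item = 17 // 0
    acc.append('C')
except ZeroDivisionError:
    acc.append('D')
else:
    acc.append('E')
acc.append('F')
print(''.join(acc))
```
DF

else block skipped when exception is caught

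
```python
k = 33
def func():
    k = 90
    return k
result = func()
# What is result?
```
90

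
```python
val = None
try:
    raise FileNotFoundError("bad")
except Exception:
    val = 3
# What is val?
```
3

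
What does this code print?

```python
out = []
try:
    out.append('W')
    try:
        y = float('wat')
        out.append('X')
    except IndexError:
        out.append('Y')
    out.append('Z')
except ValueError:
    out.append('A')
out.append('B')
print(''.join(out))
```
WAB

Inner handler doesn't match, propagates to outer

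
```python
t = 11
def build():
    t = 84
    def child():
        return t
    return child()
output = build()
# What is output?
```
84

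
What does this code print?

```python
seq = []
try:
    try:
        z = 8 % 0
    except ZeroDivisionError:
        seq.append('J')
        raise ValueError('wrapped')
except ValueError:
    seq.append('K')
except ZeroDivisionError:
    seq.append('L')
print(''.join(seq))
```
JK

New ValueError raised, caught by outer ValueError handler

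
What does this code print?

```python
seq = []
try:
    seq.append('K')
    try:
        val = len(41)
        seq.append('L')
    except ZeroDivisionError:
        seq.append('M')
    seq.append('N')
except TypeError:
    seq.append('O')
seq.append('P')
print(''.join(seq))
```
KOP

Inner handler doesn't match, propagates to outer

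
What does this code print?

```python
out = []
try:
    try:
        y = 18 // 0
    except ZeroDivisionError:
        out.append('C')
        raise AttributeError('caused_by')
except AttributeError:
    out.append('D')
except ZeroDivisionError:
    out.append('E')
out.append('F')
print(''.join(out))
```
CDF

AttributeError raised and caught, original ZeroDivisionError not re-raised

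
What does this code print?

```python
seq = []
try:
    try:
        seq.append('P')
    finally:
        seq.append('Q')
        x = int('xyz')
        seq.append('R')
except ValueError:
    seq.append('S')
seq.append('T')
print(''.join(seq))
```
PQST

Exception in inner finally caught by outer except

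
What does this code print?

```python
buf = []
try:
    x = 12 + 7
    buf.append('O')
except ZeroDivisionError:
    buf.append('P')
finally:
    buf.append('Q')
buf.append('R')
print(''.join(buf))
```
OQR

finally runs after normal execution too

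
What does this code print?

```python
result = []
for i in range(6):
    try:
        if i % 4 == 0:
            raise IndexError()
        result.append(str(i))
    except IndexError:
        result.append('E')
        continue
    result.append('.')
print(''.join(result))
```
E1.2.3.E5.

continue in except skips rest of loop body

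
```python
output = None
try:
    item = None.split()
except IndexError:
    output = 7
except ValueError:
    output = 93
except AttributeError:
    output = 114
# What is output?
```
114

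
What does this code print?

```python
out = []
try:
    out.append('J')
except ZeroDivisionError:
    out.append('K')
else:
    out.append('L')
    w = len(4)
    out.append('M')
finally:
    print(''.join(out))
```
JL

Try succeeds, else appends 'L', TypeError in else is uncaught, finally prints before exception propagates ('M' never appended)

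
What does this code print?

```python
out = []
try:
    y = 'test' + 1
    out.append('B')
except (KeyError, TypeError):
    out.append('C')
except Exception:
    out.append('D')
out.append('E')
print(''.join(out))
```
CE

TypeError matches tuple containing it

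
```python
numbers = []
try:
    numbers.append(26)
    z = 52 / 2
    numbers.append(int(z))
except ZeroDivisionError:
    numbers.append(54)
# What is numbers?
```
[26, 26]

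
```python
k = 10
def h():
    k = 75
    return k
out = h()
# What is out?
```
75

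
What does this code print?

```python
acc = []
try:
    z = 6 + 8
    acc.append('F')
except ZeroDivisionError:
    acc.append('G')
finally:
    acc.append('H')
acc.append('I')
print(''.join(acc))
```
FHI

finally runs after normal execution too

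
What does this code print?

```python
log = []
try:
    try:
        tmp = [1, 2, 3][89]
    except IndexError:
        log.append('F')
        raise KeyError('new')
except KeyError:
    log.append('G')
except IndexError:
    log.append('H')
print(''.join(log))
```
FG

New KeyError raised, caught by outer KeyError handler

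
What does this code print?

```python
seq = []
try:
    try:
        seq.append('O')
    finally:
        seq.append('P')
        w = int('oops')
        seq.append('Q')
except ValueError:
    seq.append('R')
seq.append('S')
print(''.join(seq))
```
OPRS

Exception in inner finally caught by outer except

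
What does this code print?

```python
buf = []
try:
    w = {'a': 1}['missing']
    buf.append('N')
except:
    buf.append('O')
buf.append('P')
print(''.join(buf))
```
OP

Exception raised in try, caught by bare except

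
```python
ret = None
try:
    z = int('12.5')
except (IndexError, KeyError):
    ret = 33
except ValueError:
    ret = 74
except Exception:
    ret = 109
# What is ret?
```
74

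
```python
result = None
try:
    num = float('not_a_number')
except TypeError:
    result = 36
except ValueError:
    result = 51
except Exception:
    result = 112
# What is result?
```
51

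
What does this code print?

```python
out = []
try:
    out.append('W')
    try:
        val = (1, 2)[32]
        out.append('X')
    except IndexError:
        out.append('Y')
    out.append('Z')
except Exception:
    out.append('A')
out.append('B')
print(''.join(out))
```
WYZB

Inner exception caught by inner handler, outer continues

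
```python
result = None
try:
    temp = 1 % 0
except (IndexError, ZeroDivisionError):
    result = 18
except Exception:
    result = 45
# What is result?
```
18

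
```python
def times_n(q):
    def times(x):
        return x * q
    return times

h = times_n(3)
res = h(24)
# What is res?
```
72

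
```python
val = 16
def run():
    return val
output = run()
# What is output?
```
16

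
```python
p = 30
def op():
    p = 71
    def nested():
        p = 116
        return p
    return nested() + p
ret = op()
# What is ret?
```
187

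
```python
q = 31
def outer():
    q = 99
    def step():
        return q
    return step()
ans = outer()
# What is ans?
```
99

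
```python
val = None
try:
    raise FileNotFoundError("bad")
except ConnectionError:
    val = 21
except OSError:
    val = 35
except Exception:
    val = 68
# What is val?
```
35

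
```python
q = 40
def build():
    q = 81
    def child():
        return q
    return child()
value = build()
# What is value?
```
81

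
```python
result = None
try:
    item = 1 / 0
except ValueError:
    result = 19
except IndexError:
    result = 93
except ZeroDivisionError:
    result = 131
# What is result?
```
131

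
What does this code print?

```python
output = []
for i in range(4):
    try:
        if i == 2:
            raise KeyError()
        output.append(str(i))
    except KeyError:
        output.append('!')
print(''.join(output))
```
01!3

Exception on i=2 caught, loop continues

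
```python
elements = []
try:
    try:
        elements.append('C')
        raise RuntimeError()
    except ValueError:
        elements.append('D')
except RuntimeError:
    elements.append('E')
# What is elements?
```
['C', 'E']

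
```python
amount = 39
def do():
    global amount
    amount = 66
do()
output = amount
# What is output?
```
66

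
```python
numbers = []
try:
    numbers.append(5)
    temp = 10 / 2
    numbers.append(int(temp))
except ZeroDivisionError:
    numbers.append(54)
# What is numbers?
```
[5, 5]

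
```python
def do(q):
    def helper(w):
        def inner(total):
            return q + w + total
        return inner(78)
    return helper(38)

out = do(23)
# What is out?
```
139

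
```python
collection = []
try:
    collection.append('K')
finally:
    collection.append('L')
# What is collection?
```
['K', 'L']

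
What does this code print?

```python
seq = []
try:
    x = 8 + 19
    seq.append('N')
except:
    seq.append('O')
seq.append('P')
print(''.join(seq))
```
NP

No exception, try block completes normally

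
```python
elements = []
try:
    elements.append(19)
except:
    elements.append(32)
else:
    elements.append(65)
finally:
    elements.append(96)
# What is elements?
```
[19, 65, 96]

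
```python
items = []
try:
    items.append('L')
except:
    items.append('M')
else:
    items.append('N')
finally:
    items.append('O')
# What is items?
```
['L', 'N', 'O']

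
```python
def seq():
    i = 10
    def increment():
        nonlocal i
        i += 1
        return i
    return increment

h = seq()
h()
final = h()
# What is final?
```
12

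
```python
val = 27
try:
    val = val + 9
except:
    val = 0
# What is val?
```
36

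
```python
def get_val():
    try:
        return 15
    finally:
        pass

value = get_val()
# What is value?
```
15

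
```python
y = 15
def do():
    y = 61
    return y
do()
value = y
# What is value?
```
15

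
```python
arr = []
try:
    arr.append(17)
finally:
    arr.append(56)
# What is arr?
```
[17, 56]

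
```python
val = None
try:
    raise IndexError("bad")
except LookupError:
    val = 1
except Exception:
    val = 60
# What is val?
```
1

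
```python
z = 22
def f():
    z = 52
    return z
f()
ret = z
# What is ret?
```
22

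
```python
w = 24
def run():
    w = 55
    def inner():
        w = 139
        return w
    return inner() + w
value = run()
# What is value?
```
194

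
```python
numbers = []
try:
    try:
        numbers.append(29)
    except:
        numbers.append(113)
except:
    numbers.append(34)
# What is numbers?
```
[29]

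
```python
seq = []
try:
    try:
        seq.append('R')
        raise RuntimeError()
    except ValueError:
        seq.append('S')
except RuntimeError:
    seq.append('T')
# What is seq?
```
['R', 'T']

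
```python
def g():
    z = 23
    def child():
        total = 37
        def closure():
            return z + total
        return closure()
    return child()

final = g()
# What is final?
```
60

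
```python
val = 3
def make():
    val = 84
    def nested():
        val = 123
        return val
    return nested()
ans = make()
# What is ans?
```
123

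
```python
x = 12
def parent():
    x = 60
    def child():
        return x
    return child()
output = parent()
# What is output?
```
60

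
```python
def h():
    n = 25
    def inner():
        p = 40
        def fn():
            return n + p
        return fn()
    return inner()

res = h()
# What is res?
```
65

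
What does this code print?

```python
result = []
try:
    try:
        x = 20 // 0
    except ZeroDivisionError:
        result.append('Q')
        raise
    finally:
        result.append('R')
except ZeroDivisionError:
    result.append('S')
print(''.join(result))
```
QRS

finally runs before re-raised exception propagates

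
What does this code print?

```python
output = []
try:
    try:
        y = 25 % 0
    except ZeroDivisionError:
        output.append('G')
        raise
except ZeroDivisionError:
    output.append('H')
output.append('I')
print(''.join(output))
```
GHI

raise without argument re-raises current exception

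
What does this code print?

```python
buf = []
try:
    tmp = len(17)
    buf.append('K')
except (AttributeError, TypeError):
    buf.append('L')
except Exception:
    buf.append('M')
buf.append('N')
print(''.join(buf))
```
LN

TypeError matches tuple containing it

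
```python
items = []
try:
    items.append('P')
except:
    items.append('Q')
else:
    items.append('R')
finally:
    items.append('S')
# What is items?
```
['P', 'R', 'S']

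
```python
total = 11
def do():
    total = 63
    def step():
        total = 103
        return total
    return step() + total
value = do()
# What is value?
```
166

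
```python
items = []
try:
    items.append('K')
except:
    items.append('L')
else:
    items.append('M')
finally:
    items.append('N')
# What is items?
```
['K', 'M', 'N']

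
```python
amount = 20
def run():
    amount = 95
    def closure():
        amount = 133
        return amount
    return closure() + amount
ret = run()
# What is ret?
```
228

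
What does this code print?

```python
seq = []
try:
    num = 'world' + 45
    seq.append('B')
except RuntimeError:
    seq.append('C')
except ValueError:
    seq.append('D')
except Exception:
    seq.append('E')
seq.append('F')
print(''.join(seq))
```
EF

TypeError not specifically caught, falls to Exception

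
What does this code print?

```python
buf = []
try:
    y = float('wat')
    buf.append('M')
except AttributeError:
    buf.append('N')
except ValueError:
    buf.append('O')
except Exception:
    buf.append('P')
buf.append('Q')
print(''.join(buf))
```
OQ

ValueError matches before generic Exception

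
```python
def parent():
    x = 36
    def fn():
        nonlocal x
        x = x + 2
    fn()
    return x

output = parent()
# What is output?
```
38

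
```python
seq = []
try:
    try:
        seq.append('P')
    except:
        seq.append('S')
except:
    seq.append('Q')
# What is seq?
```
['P']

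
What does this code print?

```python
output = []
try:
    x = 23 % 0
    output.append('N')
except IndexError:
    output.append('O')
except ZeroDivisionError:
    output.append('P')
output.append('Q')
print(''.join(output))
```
PQ

ZeroDivisionError is caught by its specific handler, not IndexError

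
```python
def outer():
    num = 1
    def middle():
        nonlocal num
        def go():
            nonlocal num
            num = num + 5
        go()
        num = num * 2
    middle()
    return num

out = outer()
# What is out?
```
12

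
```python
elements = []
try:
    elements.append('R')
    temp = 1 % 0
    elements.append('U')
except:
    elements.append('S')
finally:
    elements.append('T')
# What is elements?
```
['R', 'S', 'T']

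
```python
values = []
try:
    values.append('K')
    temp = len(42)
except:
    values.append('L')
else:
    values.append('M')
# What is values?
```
['K', 'L']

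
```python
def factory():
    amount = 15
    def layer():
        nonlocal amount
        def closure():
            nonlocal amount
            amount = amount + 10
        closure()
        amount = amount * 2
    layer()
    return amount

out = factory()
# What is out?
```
50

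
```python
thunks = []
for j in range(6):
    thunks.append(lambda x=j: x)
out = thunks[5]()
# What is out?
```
5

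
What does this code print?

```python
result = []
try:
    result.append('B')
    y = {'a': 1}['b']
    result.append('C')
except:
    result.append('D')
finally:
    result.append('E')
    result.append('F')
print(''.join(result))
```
BDEF

Code before exception runs, then except, then all of finally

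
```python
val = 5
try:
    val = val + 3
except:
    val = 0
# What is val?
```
8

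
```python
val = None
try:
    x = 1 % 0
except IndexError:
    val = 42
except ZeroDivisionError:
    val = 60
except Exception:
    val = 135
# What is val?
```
60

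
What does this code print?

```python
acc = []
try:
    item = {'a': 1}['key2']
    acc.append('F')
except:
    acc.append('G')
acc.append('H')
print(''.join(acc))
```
GH

Exception raised in try, caught by bare except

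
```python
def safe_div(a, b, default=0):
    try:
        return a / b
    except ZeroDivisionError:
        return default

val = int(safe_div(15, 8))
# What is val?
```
1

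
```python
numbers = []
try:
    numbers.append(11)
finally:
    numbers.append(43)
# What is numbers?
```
[11, 43]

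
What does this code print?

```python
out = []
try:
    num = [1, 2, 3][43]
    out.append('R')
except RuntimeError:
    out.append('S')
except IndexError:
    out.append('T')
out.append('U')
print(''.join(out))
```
TU

IndexError is caught by its specific handler, not RuntimeError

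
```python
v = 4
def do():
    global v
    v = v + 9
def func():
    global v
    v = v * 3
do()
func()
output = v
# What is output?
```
39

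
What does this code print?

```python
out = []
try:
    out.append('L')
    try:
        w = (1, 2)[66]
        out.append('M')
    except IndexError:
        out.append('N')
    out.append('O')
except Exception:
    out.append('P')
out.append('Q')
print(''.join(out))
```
LNOQ

Inner exception caught by inner handler, outer continues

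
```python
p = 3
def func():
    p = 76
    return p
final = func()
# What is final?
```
76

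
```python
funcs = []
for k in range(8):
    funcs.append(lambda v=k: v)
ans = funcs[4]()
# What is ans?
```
4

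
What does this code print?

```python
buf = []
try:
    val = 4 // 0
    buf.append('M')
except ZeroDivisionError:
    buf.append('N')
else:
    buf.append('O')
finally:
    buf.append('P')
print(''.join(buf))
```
NP

Exception: except runs, else skipped, finally runs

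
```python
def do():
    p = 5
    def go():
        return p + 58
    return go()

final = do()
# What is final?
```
63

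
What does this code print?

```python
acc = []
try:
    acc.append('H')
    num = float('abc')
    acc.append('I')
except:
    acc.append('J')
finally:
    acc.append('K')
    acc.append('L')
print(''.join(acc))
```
HJKL

Code before exception runs, then except, then all of finally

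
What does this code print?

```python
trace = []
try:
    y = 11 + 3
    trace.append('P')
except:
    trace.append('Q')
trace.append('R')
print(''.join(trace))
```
PR

No exception, try block completes normally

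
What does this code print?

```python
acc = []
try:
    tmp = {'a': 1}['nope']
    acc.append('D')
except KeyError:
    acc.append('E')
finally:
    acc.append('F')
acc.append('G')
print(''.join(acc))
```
EFG

finally always runs, even after exception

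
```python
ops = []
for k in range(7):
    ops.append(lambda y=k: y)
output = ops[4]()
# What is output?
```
4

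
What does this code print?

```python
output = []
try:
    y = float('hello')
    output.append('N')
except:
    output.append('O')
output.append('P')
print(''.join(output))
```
OP

Exception raised in try, caught by bare except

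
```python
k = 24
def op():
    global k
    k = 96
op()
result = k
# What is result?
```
96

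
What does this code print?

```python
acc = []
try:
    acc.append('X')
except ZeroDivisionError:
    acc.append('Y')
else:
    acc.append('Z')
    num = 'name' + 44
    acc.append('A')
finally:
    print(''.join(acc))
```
XZ

Try succeeds, else appends 'Z', TypeError in else is uncaught, finally prints before exception propagates ('A' never appended)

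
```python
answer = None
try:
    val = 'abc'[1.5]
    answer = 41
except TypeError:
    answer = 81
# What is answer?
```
81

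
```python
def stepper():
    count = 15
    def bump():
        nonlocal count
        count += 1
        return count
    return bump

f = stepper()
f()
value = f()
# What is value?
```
17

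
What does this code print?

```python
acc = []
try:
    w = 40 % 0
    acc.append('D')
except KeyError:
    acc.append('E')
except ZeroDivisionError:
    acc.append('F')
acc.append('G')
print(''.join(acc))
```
FG

ZeroDivisionError is caught by its specific handler, not KeyError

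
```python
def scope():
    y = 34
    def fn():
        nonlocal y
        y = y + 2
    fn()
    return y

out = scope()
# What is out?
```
36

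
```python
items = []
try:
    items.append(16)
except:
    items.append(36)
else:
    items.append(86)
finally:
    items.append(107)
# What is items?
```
[16, 86, 107]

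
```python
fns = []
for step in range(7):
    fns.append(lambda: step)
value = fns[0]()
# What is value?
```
6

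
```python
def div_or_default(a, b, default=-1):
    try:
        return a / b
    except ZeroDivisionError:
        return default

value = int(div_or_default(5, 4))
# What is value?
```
1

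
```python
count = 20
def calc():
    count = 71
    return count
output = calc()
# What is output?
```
71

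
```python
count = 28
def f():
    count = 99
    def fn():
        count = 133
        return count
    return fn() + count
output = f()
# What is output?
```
232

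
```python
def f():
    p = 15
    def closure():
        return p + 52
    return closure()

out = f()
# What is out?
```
67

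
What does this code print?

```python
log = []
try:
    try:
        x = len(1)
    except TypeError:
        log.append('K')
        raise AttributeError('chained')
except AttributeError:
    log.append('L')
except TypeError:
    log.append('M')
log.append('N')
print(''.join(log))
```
KLN

AttributeError raised and caught, original TypeError not re-raised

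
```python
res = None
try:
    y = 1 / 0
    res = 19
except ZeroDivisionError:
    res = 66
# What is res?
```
66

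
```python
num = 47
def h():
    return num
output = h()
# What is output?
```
47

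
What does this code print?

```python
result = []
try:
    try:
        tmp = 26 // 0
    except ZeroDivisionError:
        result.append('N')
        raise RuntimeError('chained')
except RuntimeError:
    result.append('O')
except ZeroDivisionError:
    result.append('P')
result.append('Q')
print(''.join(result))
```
NOQ

RuntimeError raised and caught, original ZeroDivisionError not re-raised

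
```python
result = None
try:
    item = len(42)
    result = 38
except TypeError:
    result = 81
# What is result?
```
81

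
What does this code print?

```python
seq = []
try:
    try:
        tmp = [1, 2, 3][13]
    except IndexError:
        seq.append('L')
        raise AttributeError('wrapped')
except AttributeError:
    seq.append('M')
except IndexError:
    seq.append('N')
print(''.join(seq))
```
LM

New AttributeError raised, caught by outer AttributeError handler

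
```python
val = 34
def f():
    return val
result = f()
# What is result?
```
34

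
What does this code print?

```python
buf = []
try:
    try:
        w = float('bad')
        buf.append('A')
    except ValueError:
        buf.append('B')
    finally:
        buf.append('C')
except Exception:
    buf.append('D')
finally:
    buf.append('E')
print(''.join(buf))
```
BCE

Both finally blocks run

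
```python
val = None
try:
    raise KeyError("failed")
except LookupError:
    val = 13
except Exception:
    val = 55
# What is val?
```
13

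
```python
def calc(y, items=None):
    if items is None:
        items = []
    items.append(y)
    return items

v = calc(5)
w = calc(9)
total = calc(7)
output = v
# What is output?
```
[5]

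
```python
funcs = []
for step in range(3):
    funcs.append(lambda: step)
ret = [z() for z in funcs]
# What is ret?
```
[2, 2, 2]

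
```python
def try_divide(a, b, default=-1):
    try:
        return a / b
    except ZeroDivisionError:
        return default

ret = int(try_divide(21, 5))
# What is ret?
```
4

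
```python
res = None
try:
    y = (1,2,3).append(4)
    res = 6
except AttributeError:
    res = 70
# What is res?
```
70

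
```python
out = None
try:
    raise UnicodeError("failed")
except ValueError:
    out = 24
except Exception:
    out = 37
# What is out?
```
24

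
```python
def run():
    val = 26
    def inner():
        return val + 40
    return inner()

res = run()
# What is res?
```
66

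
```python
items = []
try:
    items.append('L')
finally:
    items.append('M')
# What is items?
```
['L', 'M']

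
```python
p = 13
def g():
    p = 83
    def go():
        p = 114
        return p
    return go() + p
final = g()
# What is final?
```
197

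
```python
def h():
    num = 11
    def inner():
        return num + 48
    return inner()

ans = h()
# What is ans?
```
59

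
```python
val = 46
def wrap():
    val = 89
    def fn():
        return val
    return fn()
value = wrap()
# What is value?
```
89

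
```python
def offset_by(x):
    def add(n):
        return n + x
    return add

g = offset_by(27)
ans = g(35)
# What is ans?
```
62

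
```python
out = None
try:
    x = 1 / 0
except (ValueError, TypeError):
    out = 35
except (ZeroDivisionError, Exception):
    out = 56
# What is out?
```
56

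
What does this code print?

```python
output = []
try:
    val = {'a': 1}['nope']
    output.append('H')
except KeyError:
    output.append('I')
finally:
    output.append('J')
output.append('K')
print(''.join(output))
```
IJK

finally always runs, even after exception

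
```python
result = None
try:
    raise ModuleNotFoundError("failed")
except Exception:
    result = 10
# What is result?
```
10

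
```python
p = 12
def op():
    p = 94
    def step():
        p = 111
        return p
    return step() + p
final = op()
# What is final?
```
205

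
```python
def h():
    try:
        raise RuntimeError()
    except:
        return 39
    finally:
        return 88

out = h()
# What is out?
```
88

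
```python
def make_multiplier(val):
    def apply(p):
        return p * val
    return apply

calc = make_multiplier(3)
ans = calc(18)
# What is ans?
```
54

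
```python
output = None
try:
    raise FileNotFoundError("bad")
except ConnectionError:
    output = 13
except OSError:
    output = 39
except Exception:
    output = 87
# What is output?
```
39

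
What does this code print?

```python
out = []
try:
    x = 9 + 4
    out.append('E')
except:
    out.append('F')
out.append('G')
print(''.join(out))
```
EG

No exception, try block completes normally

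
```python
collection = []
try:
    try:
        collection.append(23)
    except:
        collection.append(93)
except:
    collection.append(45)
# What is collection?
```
[23]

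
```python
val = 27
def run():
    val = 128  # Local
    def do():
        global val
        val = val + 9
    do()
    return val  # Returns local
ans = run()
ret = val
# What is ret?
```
36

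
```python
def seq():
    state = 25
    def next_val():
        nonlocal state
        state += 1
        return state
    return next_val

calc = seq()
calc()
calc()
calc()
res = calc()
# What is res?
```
29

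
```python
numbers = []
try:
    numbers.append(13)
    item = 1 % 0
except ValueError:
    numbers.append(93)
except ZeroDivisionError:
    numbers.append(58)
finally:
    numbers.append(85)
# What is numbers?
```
[13, 58, 85]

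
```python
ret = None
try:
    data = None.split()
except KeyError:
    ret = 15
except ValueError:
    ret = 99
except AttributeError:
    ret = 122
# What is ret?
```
122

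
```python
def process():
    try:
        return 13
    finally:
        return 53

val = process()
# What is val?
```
53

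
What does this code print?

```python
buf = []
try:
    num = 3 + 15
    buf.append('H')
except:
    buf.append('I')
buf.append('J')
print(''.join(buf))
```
HJ

No exception, try block completes normally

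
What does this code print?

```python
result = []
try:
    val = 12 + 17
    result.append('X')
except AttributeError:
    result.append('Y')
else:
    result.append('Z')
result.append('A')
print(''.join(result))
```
XZA

else block runs when no exception occurs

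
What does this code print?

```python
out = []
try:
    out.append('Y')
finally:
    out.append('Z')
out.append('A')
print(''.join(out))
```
YZA

try/finally without except, no exception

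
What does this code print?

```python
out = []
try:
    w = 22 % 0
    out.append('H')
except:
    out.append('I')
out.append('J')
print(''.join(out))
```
IJ

Exception raised in try, caught by bare except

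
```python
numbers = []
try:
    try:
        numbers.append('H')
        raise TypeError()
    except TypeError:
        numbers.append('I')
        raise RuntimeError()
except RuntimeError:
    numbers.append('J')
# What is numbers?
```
['H', 'I', 'J']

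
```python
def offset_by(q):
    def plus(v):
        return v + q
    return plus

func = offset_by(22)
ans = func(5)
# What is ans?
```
27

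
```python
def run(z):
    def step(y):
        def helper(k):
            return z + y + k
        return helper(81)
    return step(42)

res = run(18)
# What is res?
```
141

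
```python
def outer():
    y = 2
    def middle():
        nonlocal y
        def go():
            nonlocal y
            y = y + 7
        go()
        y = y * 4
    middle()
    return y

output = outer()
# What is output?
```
36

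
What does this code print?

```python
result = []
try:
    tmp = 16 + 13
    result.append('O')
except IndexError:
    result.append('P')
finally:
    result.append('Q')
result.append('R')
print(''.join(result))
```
OQR

finally runs after normal execution too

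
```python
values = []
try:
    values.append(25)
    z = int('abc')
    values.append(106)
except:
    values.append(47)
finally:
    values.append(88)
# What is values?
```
[25, 47, 88]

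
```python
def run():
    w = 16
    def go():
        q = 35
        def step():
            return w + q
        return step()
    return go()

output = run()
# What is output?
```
51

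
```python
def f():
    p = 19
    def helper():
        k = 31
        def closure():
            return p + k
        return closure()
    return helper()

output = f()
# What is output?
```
50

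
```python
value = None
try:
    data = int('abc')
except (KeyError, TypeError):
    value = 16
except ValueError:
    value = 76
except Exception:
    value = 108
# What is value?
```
76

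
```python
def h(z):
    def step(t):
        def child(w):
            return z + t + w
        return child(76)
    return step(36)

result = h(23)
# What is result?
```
135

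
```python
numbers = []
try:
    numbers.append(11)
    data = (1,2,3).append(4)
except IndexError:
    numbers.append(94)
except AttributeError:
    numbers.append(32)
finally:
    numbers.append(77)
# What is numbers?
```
[11, 32, 77]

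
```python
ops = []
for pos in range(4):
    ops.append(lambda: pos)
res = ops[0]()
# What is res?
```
3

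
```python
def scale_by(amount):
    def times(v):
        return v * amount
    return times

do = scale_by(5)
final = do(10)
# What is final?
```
50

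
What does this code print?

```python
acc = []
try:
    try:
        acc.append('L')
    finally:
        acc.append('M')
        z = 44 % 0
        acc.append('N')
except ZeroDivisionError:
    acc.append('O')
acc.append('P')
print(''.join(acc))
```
LMOP

Exception in inner finally caught by outer except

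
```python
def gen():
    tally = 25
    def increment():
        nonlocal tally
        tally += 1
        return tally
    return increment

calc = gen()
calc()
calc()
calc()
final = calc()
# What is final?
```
29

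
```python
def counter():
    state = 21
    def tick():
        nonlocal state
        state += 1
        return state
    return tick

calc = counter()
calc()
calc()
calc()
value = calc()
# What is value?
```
25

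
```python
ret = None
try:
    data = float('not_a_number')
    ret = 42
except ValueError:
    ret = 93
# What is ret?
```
93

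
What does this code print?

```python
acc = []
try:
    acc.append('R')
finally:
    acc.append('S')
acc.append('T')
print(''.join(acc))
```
RST

try/finally without except, no exception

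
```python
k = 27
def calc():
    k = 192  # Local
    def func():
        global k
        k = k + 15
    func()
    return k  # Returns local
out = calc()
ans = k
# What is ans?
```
42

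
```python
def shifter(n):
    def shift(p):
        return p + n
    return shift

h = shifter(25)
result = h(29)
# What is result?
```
54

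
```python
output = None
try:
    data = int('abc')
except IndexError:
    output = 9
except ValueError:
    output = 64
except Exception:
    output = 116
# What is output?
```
64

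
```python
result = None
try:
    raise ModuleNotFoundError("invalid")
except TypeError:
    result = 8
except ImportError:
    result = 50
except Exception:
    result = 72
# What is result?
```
50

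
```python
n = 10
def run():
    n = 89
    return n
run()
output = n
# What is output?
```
10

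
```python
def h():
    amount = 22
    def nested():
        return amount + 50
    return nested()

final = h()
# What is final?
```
72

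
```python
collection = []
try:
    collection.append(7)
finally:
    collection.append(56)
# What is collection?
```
[7, 56]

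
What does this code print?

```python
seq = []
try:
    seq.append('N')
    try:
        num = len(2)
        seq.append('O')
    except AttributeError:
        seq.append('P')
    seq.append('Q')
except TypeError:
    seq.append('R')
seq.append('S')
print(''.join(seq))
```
NRS

Inner handler doesn't match, propagates to outer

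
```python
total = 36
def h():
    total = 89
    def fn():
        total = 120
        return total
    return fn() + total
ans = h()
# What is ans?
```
209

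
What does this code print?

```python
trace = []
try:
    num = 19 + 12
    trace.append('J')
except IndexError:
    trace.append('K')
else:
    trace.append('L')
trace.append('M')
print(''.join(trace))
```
JLM

else block runs when no exception occurs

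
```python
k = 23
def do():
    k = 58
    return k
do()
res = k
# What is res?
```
23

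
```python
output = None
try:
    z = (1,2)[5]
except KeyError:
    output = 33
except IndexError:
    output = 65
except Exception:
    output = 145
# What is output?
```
65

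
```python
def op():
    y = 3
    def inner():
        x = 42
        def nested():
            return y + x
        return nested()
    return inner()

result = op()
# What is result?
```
45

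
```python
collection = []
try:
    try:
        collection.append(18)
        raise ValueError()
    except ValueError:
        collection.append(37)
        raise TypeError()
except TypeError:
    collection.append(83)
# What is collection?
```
[18, 37, 83]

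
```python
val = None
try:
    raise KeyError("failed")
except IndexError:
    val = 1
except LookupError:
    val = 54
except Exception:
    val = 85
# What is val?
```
54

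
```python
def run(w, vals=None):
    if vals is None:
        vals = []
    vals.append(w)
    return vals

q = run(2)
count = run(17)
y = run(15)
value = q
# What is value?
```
[2]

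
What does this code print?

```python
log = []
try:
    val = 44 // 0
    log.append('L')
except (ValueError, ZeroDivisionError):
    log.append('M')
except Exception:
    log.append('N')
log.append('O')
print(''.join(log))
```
MO

ZeroDivisionError matches tuple containing it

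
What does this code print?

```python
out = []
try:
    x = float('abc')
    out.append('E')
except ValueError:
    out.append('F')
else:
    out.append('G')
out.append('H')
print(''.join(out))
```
FH

else block skipped when exception is caught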